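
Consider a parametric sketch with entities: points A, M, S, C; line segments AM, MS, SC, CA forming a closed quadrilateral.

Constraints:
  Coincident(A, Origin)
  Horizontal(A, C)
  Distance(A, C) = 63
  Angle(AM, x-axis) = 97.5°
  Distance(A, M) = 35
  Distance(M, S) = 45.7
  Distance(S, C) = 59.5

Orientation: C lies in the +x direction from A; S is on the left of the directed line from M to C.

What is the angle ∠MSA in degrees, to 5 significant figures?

30.953°

Checks: |MS| = 45.70 ✓; |SC| = 59.50 ✓.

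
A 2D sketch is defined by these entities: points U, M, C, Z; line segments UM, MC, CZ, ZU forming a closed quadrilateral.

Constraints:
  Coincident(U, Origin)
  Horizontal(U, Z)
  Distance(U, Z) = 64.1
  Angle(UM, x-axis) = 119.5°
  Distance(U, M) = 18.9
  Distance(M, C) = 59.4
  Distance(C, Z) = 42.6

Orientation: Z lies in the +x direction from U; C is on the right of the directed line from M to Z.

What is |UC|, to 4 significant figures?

41.25

Checks: U = (0.00, 0.00) ✓; |MC| = 59.40 ✓; |CZ| = 42.60 ✓.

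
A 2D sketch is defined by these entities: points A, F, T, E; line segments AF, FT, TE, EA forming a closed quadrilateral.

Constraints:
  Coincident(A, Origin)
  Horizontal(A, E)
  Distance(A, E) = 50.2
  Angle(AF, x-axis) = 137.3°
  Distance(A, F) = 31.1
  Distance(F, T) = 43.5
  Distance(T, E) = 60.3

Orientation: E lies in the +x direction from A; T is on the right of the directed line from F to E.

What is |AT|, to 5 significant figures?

20.570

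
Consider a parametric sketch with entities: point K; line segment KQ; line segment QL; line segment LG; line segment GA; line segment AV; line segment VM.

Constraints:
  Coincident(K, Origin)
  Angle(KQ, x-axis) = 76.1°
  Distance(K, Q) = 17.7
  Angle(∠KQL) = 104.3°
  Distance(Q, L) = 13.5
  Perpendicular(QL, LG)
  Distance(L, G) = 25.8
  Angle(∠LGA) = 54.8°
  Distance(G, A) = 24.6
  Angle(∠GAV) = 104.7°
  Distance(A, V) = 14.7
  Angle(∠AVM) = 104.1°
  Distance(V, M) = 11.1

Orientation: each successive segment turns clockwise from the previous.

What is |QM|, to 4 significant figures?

9.620

∠GAV = 104.7° gives AV at 69.90° from the x-axis; with |AV| = 14.7, V = (2.783, 19.32). ∠AVM = 104.1° gives VM at -6.000° from the x-axis; with |VM| = 11.1, M = (13.82, 18.16). Then |QM| = |M − Q| = 9.620.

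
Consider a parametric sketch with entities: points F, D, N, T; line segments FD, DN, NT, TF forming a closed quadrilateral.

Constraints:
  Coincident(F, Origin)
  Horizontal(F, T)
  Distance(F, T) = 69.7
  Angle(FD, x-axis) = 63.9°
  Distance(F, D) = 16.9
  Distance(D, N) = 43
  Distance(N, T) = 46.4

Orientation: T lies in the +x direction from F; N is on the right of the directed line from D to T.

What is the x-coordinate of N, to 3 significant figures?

28.9

Checks: |DN| = 43.00 ✓; |NT| = 46.40 ✓.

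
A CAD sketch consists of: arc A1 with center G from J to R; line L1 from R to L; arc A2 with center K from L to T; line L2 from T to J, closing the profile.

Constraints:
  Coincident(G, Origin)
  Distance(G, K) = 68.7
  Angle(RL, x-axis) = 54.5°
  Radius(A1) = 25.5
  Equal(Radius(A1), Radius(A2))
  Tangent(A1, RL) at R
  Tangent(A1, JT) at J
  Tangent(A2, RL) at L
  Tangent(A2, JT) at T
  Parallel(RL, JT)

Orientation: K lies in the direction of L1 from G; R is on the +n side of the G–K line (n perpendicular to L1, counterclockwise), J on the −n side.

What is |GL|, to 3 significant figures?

73.3

The slot axis is L1's direction at 54.5°, so u = (cos 54.5°, sin 54.5°) = (0.581, 0.814) and n = (−sin 54.5°, cos 54.5°) = (-0.814, 0.581). G is at the origin and K lies 68.7 along u from G, so K = 68.7·u = (39.9, 55.9). Tangency of A1 to both parallel lines with radius 25.5 puts R and J at G ± 25.5·n: R = (-20.8, 14.8), J = (20.8, -14.8). Equal radii place L and T the same way about K: L = K + 25.5·n = (19.1, 70.7), T = K − 25.5·n = (60.7, 41.1). Then |GL| = |L − G| = 73.3.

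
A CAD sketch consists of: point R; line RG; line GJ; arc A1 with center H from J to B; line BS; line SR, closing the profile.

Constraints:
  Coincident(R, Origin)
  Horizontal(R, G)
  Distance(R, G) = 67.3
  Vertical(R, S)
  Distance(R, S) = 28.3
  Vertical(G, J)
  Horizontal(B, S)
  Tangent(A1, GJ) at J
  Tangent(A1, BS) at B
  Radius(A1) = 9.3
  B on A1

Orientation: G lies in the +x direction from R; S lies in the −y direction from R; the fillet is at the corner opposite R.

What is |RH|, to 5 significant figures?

61.033

R and S share the same x with |RS| = 28.3 and S on the −y side, so S = (0.0000, -28.300). The virtual corner opposite R is at (67.300, -28.300). A1 meets GJ tangentially, so HJ is at right angles to GJ and the tangent condition forces HB to be normal to BS, with radius 9.3, so the center H sits 9.3 in from both sides at H = (58.000, -19.000). Then |RH| = |H − R| = 61.033.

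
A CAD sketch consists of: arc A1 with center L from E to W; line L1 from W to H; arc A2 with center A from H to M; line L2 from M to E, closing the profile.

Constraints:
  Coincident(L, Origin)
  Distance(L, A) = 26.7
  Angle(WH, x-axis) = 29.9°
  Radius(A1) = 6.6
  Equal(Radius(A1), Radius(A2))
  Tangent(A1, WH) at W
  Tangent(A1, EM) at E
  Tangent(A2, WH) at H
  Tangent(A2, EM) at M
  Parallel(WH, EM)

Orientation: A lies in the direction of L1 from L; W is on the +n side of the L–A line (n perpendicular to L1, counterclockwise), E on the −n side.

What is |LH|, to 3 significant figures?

27.5

The slot axis is L1's direction at 29.9°, so u = (cos 29.9°, sin 29.9°) = (0.867, 0.498) and n = (−sin 29.9°, cos 29.9°) = (-0.498, 0.867). L is at the origin and A lies 26.7 along u from L, so A = 26.7·u = (23.1, 13.3). Tangency of A1 to both parallel lines with radius 6.6 puts W and E at L ± 6.6·n: W = (-3.29, 5.72), E = (3.29, -5.72). Equal radii place H and M the same way about A: H = A + 6.6·n = (19.9, 19.0), M = A − 6.6·n = (26.4, 7.59). Then |LH| = |H − L| = 27.5.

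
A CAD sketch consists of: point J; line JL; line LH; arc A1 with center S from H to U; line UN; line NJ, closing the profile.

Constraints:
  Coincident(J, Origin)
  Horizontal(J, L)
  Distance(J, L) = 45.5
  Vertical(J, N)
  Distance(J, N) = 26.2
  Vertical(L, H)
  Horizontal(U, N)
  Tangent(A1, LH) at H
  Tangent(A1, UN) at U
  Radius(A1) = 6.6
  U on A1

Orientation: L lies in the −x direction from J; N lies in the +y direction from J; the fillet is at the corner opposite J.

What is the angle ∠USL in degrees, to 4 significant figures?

161.4°

J is at the origin; JL is horizontal with |JL| = 45.5 and L on the −x side, so L = (-45.50, 0.000). JN is vertical with |JN| = 26.2 and N on the +y side, so N = (0.000, 26.20). The virtual corner opposite J is at (-45.50, 26.20). Since A1 is tangent to LH there, SH ⟂ LH and since A1 is tangent to UN there, SU ⟂ UN, with radius 6.6, so the center S sits 6.6 in from both sides at S = (-38.90, 19.60). That places the tangent points at H = (-45.50, 19.60) on LH and U = (-38.90, 26.20) on UN. Then cos ∠USL = SU·SL / (|SU||SL|), giving 161.4°.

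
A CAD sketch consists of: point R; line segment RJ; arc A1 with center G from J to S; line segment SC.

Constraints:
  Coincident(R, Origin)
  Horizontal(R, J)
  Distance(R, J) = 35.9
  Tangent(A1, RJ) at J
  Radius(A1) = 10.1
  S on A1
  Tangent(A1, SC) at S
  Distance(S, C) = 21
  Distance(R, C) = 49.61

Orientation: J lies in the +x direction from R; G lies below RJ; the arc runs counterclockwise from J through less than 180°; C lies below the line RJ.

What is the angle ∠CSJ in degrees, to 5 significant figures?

121.18°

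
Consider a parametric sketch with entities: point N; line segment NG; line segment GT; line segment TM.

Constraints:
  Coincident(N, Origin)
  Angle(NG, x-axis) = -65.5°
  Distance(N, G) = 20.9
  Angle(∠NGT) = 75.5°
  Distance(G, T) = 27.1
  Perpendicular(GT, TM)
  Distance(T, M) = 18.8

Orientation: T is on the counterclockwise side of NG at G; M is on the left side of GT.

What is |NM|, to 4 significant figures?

21.91

N is at the origin; NG runs at -65.5° with length 20.9, so G = 20.9·(cos -65.5°, sin -65.5°) = (8.667, -19.02). ∠NGT = 75.5°, so GT runs at -65.5° + (180° − 75.5°) = 39.00° from the x-axis; with |GT| = 27.1, T = G + 27.1·(cos 39.00°, sin 39.00°) = (29.73, -1.964). GT ⟂ TM; with |TM| = 18.8 on the left of GT, M = T + 18.8·(-0.6293, 0.7771) = (17.90, 12.65). Then |NM| = |M − N| = 21.91.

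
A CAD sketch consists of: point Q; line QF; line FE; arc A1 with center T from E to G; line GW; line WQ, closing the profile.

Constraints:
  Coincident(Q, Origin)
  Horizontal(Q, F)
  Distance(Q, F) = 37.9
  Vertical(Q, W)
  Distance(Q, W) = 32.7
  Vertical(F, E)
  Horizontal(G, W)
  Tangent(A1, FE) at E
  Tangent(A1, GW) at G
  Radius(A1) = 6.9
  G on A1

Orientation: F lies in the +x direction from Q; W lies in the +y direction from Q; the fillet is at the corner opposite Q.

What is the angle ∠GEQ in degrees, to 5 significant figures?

79.245°

Q is at the origin; QF is horizontal with |QF| = 37.9 and F on the +x side, so F = (37.900, 0.0000). QW is vertical with |QW| = 32.7 and W on the +y side, so W = (0.0000, 32.700). The virtual corner opposite Q is at (37.900, 32.700). The tangent condition forces TE to be normal to FE and the tangent condition forces TG to be normal to GW, with radius 6.9, so the center T sits 6.9 in from both sides at T = (31.000, 25.800). That places the tangent points at E = (37.900, 25.800) on FE and G = (31.000, 32.700) on GW. Then cos ∠GEQ = EG·EQ / (|EG||EQ|), giving 79.245°.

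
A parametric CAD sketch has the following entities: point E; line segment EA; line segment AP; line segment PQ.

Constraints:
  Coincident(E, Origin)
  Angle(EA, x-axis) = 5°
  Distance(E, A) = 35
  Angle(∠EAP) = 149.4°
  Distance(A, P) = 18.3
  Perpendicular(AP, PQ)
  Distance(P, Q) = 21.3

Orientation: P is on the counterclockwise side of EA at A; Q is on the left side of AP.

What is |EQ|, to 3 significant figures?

48.6

E is at the origin; EA runs at 5.0° with length 35.0, so A = 35.0·(cos 5.0°, sin 5.0°) = (34.9, 3.05). ∠EAP = 149.4°, so AP runs at 5.0° + (180° − 149.4°) = 35.6° from the x-axis; with |AP| = 18.3, P = A + 18.3·(cos 35.6°, sin 35.6°) = (49.7, 13.7). AP is perpendicular to PQ; with |PQ| = 21.3 on the left of AP, Q = P + 21.3·(-0.582, 0.813) = (37.3, 31.0). Then |EQ| = |Q − E| = 48.6.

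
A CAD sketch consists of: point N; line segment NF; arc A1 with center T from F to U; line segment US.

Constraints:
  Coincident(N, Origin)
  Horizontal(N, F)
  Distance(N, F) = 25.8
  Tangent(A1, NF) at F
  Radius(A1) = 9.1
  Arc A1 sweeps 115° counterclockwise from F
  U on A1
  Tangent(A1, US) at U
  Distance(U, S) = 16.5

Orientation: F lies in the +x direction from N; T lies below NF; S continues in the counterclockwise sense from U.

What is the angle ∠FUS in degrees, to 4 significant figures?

122.5°

On A1, F sits at bearing 90° from T; a 115° counterclockwise sweep puts U at bearing 205°, so U = T + 9.1·(cos 205°, sin 205°) = (17.55, -12.95). A1 meets US tangentially, so TU is at right angles to US, so US runs along (−sin 205°, cos 205°); with |US| = 16.5, S = (24.53, -27.90). Then cos ∠FUS = UF·US / (|UF||US|), giving 122.5°.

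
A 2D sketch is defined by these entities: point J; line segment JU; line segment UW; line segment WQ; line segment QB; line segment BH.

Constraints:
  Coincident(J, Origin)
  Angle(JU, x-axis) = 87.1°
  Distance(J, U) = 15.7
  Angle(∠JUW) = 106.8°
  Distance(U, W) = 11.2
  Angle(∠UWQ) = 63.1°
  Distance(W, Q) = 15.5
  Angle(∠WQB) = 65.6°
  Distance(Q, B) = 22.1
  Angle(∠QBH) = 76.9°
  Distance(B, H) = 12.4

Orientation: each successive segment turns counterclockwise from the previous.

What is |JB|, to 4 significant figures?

19.14

J is at the origin; JU runs at 87.1° with length 15.7, so U = (0.7943, 15.68). ∠JUW = 106.8° gives UW at 160.3° from the x-axis; with |UW| = 11.2, W = (-9.750, 19.46). ∠UWQ = 63.1° gives WQ at -82.80° from the x-axis; with |WQ| = 15.5, Q = (-7.807, 4.078). ∠WQB = 65.6° gives QB at 31.60° from the x-axis; with |QB| = 22.1, B = (11.02, 15.66). Then |JB| = |B − J| = 19.14.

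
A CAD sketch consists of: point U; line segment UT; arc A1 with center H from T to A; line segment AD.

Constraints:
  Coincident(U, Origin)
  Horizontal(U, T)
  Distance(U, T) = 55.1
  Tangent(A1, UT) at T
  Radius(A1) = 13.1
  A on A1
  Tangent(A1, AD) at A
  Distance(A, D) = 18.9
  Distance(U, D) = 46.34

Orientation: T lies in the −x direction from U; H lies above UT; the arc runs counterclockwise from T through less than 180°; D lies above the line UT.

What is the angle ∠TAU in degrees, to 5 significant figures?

130.61°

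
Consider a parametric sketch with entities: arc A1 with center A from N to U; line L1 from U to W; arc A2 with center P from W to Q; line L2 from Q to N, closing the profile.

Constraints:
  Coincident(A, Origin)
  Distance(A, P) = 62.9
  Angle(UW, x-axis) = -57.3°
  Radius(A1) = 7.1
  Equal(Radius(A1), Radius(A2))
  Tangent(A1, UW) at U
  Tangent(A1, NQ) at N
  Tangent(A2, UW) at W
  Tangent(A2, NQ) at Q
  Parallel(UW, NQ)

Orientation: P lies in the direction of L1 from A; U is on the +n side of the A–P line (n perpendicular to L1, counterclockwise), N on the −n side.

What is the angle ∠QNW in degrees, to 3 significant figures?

12.7°

The slot axis is L1's direction at -57.3°, so u = (cos -57.3°, sin -57.3°) = (0.540, -0.842) and n = (−sin -57.3°, cos -57.3°) = (0.842, 0.540). A is at the origin and P lies 62.9 along u from A, so P = 62.9·u = (34.0, -52.9). Tangency of A1 to both parallel lines with radius 7.1 puts U and N at A ± 7.1·n: U = (5.97, 3.84), N = (-5.97, -3.84). Equal radii place W and Q the same way about P: W = P + 7.1·n = (40.0, -49.1), Q = P − 7.1·n = (28.0, -56.8). Then cos ∠QNW = NQ·NW / (|NQ||NW|), giving 12.7°.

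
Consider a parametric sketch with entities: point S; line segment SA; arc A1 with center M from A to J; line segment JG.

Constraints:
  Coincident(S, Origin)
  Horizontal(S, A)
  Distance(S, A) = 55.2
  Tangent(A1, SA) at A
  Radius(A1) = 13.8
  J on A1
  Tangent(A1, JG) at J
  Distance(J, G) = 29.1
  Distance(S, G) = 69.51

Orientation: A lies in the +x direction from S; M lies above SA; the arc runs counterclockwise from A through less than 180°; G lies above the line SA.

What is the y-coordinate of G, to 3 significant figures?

45.9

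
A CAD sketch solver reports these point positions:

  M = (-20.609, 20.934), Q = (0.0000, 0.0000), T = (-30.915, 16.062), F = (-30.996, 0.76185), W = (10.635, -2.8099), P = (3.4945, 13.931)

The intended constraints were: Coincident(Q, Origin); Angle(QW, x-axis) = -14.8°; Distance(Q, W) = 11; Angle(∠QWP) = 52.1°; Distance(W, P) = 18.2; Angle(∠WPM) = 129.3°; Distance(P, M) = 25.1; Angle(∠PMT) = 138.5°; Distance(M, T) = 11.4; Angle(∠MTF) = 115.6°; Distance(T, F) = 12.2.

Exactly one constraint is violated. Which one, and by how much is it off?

Distance(T, F) = 12.2 — off by 3.10.

Q = (0.00, 0.00) ✓; QW at -14.80° ✓; |QW| = 11.00 ✓; ∠QWP = 52.10° ✓; |WP| = 18.20 ✓; ∠WPM = 129.3° ✓; |PM| = 25.10 ✓; ∠PMT = 138.5° ✓; |MT| = 11.40 ✓; ∠MTF = 115.6° ✓; |TF| = 15.30 ✗.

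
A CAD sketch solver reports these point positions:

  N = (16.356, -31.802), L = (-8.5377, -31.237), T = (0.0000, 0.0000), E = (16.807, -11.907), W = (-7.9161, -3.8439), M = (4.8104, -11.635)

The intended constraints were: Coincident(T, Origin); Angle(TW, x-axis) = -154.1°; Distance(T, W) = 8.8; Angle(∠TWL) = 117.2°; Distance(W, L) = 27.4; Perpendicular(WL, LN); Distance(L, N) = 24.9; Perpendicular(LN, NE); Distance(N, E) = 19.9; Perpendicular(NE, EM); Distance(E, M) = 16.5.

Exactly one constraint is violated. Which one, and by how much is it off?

Distance(E, M) = 16.5 — off by 4.50.

T = (0.00, 0.00) ✓; TW at -154.1° ✓; |TW| = 8.800 ✓; ∠TWL = 117.2° ✓; |WL| = 27.40 ✓; ∠(WL, LN) = 90.00° ✓; |LN| = 24.90 ✓; ∠(LN, NE) = 90.00° ✓; |NE| = 19.90 ✓; ∠(NE, EM) = 90.00° ✓; |EM| = 12.00 ✗.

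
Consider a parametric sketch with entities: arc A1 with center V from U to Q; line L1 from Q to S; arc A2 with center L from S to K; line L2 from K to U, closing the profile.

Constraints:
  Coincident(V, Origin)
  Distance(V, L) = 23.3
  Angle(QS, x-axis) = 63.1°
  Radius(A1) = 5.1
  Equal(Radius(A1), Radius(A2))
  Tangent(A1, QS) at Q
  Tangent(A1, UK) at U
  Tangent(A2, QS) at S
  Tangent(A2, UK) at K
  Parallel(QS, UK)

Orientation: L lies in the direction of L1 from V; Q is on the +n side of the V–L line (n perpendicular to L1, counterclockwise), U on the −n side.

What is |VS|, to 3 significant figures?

23.9

The slot axis is L1's direction at 63.1°, so u = (cos 63.1°, sin 63.1°) = (0.452, 0.892) and n = (−sin 63.1°, cos 63.1°) = (-0.892, 0.452). V is at the origin and L lies 23.3 along u from V, so L = 23.3·u = (10.5, 20.8). Tangency of A1 to both parallel lines with radius 5.1 puts Q and U at V ± 5.1·n: Q = (-4.55, 2.31), U = (4.55, -2.31). Equal radii place S and K the same way about L: S = L + 5.1·n = (5.99, 23.1), K = L − 5.1·n = (15.1, 18.5). Then |VS| = |S − V| = 23.9.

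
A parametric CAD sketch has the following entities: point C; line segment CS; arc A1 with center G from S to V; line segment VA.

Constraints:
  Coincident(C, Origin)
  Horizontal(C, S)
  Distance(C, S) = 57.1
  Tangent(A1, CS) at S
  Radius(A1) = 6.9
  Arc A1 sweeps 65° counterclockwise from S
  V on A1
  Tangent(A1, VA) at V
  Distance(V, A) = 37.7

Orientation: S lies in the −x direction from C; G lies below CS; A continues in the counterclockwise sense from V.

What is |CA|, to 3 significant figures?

88.0

C is at the origin; C and S share the same y with |CS| = 57.1 and S on the −x side, so S = (-57.1, 0.00). Tangency of A1 to CS means the radius GS is perpendicular to CS, so G = S + (0, -6.9) = (-57.1, -6.90). On A1, S sits at bearing 90° from G; a 65° counterclockwise sweep puts V at bearing 155°, so V = G + 6.9·(cos 155°, sin 155°) = (-63.4, -3.98). Since A1 is tangent to VA there, GV ⟂ VA, so VA runs along (−sin 155°, cos 155°); with |VA| = 37.7, A = (-79.3, -38.2). Then |CA| = |A − C| = 88.0.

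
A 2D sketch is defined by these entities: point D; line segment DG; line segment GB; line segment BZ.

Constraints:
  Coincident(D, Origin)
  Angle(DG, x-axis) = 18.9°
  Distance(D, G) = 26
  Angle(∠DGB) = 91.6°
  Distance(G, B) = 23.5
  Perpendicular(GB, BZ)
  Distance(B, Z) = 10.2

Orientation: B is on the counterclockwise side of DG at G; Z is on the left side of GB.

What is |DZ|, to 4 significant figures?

28.92

D is at the origin; DG runs at 18.9° with length 26.0, so G = 26.0·(cos 18.9°, sin 18.9°) = (24.60, 8.422). ∠DGB = 91.6°, so GB runs at 18.9° + (180° − 91.6°) = 107.3° from the x-axis; with |GB| = 23.5, B = G + 23.5·(cos 107.3°, sin 107.3°) = (17.61, 30.86). The perpendicularity gives BZ at right angles to GB; with |BZ| = 10.2 on the left of GB, Z = B + 10.2·(-0.9548, -0.2974) = (7.871, 27.83). Then |DZ| = |Z − D| = 28.92.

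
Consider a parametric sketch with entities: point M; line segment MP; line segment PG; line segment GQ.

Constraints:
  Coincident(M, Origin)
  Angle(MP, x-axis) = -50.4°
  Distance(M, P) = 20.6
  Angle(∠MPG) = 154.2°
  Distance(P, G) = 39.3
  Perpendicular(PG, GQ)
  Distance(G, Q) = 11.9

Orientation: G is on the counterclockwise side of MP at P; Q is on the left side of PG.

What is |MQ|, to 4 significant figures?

57.92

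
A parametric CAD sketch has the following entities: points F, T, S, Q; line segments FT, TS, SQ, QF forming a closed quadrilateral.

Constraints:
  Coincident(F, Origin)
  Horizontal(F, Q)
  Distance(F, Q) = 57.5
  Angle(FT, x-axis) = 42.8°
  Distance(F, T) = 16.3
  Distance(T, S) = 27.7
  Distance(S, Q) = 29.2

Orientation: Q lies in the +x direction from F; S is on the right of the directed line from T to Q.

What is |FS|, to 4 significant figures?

31.63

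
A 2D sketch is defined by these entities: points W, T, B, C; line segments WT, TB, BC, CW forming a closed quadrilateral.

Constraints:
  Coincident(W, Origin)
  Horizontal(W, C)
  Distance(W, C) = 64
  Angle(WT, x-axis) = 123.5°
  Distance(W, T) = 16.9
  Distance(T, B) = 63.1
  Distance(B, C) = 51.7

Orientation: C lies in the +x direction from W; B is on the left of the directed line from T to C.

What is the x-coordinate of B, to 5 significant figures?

44.074

Checks: |TB| = 63.10 ✓; |BC| = 51.70 ✓.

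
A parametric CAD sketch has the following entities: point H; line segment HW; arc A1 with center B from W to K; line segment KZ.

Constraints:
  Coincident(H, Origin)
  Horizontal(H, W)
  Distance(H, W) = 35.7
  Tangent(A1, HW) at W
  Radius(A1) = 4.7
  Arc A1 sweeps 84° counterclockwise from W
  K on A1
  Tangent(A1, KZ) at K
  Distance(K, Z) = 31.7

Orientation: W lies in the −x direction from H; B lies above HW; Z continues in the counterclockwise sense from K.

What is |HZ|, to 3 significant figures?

45.2

On A1, W sits at bearing -90° from B; an 84° counterclockwise sweep puts K at bearing -6°, so K = B + 4.7·(cos -6°, sin -6°) = (-31.0, 4.21). The tangent condition forces BK to be normal to KZ, so KZ runs along (−sin -6°, cos -6°); with |KZ| = 31.7, Z = (-27.7, 35.7). Then |HZ| = |Z − H| = 45.2.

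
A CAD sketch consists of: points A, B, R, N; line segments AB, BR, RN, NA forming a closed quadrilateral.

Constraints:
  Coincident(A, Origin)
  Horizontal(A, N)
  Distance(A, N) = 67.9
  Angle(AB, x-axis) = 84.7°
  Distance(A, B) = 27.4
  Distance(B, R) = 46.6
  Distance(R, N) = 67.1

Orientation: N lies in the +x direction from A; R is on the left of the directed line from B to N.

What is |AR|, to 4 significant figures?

69.56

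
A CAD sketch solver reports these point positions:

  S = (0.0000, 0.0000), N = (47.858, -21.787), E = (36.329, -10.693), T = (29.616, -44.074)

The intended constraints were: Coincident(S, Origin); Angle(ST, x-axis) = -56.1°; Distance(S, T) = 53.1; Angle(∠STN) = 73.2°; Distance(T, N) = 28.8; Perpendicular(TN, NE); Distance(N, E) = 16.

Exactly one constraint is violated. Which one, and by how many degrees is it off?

Perpendicular(TN, NE) — off by 4.60°.

S = (0.00, 0.00) ✓; ST at -56.10° ✓; |ST| = 53.10 ✓; ∠STN = 73.20° ✓; |TN| = 28.80 ✓; ∠(TN, NE) = 85.40° ✗; |NE| = 16.00 ✓.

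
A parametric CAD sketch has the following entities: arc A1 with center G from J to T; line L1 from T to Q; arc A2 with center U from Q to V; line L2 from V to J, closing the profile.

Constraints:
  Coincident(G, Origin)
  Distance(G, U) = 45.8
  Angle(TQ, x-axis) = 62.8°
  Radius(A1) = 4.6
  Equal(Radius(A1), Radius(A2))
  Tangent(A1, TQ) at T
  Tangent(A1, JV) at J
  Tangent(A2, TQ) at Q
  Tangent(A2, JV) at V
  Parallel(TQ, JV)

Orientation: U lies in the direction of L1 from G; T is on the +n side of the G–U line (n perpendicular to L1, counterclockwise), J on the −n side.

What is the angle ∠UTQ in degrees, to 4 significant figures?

5.735°

Tangency of A1 to both parallel lines with radius 4.6 puts T and J at G ± 4.6·n: T = (-4.091, 2.103), J = (4.091, -2.103). Equal radii place Q and V the same way about U: Q = U + 4.6·n = (16.84, 42.84), V = U − 4.6·n = (25.03, 38.63). Then cos ∠UTQ = TU·TQ / (|TU||TQ|), giving 5.735°.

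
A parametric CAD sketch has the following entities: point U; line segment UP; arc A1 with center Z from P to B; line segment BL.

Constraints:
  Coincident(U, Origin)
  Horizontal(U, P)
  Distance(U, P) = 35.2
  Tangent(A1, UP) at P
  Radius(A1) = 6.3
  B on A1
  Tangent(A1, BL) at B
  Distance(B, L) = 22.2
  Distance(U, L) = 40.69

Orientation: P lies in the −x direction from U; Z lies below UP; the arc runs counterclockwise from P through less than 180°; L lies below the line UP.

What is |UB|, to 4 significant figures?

41.69

Checks: |ZB| = 6.300 ✓; ∠(ZB, BL) = 90.00° ✓; |BL| = 22.20 ✓; |UL| = 40.69 ✓.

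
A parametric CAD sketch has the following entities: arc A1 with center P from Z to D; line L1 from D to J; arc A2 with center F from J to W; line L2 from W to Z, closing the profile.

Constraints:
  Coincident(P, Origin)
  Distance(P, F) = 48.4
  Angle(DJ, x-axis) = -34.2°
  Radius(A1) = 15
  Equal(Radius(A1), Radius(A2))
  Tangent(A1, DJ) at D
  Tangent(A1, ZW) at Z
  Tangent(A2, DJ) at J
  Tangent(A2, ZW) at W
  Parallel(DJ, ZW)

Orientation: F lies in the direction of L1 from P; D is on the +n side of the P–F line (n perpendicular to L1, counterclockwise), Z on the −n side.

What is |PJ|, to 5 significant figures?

50.671

The slot axis is L1's direction at -34.2°, so u = (cos -34.2°, sin -34.2°) = (0.82708, -0.56208) and n = (−sin -34.2°, cos -34.2°) = (0.56208, 0.82708). P is at the origin and F lies 48.4 along u from P, so F = 48.4·u = (40.031, -27.205). Tangency of A1 to both parallel lines with radius 15.0 puts D and Z at P ± 15.0·n: D = (8.4313, 12.406), Z = (-8.4313, -12.406). Equal radii place J and W the same way about F: J = F + 15.0·n = (48.462, -14.799), W = F − 15.0·n = (31.599, -39.611). Then |PJ| = |J − P| = 50.671.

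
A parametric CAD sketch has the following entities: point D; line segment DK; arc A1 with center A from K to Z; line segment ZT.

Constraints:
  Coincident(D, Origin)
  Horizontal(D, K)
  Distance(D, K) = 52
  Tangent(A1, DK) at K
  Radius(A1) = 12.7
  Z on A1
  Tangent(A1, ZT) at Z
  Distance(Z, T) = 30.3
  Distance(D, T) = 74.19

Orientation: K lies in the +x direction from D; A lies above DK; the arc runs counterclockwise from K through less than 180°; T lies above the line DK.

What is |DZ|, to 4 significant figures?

66.21

D is at the origin; D and K share the same y with |DK| = 52.0 and K on the +x side, so K = (52.00, 0.000). A1 meets DK tangentially, so AK is at right angles to DK, so A = K + (0, 12.7) = (52.00, 12.70). Since AZ ⟂ ZT (tangency), |AT| = √(12.7² + 30.3²) = 32.85 regardless of where Z sits on A1. So T lies on both circle(D, 74.19) and circle(A, 32.85); the above-DK intersection is T = (59.16, 44.76). Z is the foot of the tangent from T: Z = (64.50, 14.94).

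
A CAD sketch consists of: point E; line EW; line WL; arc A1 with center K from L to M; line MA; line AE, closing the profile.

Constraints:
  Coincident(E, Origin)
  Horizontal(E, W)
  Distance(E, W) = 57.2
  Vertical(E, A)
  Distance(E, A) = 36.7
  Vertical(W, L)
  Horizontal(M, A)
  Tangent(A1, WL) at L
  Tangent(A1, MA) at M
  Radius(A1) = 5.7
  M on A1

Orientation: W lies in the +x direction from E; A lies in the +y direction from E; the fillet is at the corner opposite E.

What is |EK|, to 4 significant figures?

60.11

E and A share the same x with |EA| = 36.7 and A on the +y side, so A = (0.000, 36.70). The virtual corner opposite E is at (57.20, 36.70). The tangent condition forces KL to be normal to WL and tangency of A1 to MA means the radius KM is perpendicular to MA, with radius 5.7, so the center K sits 5.7 in from both sides at K = (51.50, 31.00). Then |EK| = |K − E| = 60.11.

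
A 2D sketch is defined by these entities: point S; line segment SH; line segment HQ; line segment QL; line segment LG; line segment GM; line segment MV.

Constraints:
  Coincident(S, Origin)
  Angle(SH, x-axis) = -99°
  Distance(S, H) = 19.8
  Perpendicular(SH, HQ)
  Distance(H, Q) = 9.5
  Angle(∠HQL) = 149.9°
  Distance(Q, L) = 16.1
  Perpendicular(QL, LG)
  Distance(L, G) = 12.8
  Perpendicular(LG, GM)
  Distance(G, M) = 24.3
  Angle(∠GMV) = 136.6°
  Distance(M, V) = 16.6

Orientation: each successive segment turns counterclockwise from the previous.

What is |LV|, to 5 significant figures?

36.388

S is at the origin; SH runs at -99.0° with length 19.8, so H = (-3.0974, -19.556). SH is perpendicular to HQ, so HQ runs at -9.0000°; with |HQ| = 9.5, Q = (6.2856, -21.042). ∠HQL = 149.9° gives QL at 21.100° from the x-axis; with |QL| = 16.1, L = (21.306, -15.246). The perpendicularity gives LG at right angles to QL, so LG runs at 111.10°; with |LG| = 12.8, G = (16.698, -3.3046). LG is perpendicular to GM, so GM runs at -158.90°; with |GM| = 24.3, M = (-5.9725, -12.053). ∠GMV = 136.6° gives MV at -115.50° from the x-axis; with |MV| = 16.6, V = (-13.119, -27.035). Then |LV| = |V − L| = 36.388.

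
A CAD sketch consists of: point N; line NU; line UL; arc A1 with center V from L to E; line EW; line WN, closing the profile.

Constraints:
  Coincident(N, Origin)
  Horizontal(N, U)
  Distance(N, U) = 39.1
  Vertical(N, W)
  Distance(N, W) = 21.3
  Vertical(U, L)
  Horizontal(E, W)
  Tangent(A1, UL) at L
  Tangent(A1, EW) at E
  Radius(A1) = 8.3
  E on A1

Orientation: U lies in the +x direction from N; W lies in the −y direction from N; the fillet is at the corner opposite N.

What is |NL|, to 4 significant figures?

41.20

N is at the origin; N and U share the same y with |NU| = 39.1 and U on the +x side, so U = (39.10, 0.000). NW is vertical with |NW| = 21.3 and W on the −y side, so W = (0.000, -21.30). The virtual corner opposite N is at (39.10, -21.30). Since A1 is tangent to UL there, VL ⟂ UL and A1 meets EW tangentially, so VE is at right angles to EW, with radius 8.3, so the center V sits 8.3 in from both sides at V = (30.80, -13.00). That places the tangent points at L = (39.10, -13.00) on UL and E = (30.80, -21.30) on EW. Then |NL| = |L − N| = 41.20.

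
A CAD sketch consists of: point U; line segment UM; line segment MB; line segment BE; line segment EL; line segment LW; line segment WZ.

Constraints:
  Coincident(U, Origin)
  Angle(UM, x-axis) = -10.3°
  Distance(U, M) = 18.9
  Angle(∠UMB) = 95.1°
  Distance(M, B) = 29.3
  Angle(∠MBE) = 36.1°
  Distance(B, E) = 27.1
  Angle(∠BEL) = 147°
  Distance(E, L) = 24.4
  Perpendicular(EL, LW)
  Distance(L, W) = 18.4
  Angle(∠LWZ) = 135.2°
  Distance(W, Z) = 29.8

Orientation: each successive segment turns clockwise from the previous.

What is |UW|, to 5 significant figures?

25.717

U is at the origin; UM runs at -10.3° with length 18.9, so M = (18.595, -3.3794). ∠UMB = 95.1° gives MB at -95.200° from the x-axis; with |MB| = 29.3, B = (15.940, -32.559). ∠MBE = 36.1° gives BE at 120.90° from the x-axis; with |BE| = 27.1, E = (2.0229, -9.3052). ∠BEL = 147.0° gives EL at 87.900° from the x-axis; with |EL| = 24.4, L = (2.9170, 15.078). EL ⟂ LW, so LW runs at -2.1000°; with |LW| = 18.4, W = (21.305, 14.404). Then |UW| = |W − U| = 25.717.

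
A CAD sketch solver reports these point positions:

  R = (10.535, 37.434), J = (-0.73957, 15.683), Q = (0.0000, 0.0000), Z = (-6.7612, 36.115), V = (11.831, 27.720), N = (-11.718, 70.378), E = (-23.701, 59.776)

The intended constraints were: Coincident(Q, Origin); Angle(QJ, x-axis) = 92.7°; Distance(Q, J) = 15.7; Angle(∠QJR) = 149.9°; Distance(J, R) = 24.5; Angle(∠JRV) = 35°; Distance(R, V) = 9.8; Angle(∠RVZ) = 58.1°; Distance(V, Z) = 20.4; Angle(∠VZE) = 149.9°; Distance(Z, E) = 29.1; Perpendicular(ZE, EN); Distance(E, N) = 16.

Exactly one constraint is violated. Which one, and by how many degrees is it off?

Perpendicular(ZE, EN) — off by 5.90°.

Q = (0.00, 0.00) ✓; QJ at 92.70° ✓; |QJ| = 15.70 ✓; ∠QJR = 149.9° ✓; |JR| = 24.50 ✓; ∠JRV = 35.00° ✓; |RV| = 9.800 ✓; ∠RVZ = 58.10° ✓; |VZ| = 20.40 ✓; ∠VZE = 149.9° ✓; |ZE| = 29.10 ✓; ∠(ZE, EN) = 84.10° ✗; |EN| = 16.00 ✓.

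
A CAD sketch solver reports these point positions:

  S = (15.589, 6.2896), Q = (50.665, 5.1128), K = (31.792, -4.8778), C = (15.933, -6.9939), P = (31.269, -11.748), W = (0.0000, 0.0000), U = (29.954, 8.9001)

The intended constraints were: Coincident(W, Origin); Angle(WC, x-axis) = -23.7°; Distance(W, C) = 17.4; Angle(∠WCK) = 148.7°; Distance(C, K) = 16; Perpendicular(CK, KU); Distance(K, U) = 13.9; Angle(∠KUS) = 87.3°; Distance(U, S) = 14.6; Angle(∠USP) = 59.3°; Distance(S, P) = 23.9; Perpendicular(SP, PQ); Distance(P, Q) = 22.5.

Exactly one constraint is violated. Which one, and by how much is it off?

Distance(P, Q) = 22.5 — off by 3.20.

W = (0.00, 0.00) ✓; WC at -23.70° ✓; |WC| = 17.40 ✓; ∠WCK = 148.7° ✓; |CK| = 16.00 ✓; ∠(CK, KU) = 90.00° ✓; |KU| = 13.90 ✓; ∠KUS = 87.30° ✓; |US| = 14.60 ✓; ∠USP = 59.30° ✓; |SP| = 23.90 ✓; ∠(SP, PQ) = 90.00° ✓; |PQ| = 25.70 ✗.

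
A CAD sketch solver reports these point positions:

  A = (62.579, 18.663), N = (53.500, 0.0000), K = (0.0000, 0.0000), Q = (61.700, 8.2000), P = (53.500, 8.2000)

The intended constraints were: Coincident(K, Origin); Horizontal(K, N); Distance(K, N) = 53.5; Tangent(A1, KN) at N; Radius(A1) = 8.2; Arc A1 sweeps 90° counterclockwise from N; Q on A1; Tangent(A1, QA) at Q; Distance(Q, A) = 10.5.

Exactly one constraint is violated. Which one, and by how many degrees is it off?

Tangent(A1, QA) at Q — off by 4.80°.

K = (0.00, 0.00) ✓; K.y = 0.00, N.y = 0.00 ✓; |KN| = 53.50 ✓; ∠(PN, NK) = 90.00° ✓; |PN| = 8.200 ✓; bearing(P→Q) − bearing(P→N) = 90.00° ✓; |PQ| = 8.200 ✓; ∠(PQ, QA) = 94.80° ✗; |QA| = 10.50 ✓.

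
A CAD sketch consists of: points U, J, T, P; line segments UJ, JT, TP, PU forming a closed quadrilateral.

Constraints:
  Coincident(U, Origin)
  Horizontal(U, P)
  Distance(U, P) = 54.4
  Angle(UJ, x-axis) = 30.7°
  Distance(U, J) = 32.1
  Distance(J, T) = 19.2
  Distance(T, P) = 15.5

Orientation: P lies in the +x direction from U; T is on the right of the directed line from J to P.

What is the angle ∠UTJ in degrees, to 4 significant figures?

55.16°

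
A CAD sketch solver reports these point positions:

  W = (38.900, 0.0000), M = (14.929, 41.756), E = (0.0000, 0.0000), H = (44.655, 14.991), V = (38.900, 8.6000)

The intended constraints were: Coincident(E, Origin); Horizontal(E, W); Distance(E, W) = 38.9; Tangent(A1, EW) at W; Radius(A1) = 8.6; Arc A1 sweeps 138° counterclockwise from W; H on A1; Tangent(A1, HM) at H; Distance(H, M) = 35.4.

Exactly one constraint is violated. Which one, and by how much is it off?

Distance(H, M) = 35.4 — off by 4.60.

E = (0.00, 0.00) ✓; E.y = 0.00, W.y = 0.00 ✓; |EW| = 38.90 ✓; ∠(VW, WE) = 90.00° ✓; |VW| = 8.600 ✓; bearing(V→H) − bearing(V→W) = 138.0° ✓; |VH| = 8.600 ✓; ∠(VH, HM) = 90.00° ✓; |HM| = 40.00 ✗.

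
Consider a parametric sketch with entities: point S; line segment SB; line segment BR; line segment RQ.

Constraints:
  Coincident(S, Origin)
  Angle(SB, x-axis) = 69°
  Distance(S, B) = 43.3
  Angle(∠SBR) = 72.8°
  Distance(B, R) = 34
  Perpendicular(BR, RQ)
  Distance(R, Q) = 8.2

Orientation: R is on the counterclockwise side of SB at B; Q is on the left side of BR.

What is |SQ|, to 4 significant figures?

39.36

S is at the origin; SB runs at 69.0° with length 43.3, so B = 43.3·(cos 69.0°, sin 69.0°) = (15.52, 40.42). ∠SBR = 72.8°, so BR runs at 69.0° + (180° − 72.8°) = 176.2° from the x-axis; with |BR| = 34.0, R = B + 34.0·(cos 176.2°, sin 176.2°) = (-18.41, 42.68). BR is perpendicular to RQ; with |RQ| = 8.2 on the left of BR, Q = R + 8.2·(-0.06627, -0.9978) = (-18.95, 34.50). Then |SQ| = |Q − S| = 39.36.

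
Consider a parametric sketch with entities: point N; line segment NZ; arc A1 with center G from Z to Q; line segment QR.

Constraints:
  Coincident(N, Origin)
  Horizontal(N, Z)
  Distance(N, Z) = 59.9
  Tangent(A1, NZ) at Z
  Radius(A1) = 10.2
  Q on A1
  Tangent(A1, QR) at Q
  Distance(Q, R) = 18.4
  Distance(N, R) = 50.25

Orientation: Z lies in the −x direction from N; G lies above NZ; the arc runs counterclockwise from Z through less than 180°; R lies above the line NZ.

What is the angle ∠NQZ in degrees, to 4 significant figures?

137.2°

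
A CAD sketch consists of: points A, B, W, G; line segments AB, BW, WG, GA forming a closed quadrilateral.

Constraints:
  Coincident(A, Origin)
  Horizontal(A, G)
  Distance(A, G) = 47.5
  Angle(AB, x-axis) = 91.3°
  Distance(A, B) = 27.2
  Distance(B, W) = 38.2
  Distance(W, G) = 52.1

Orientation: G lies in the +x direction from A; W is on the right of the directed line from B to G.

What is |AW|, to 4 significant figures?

11.43

Checks: |BW| = 38.20 ✓; |WG| = 52.10 ✓.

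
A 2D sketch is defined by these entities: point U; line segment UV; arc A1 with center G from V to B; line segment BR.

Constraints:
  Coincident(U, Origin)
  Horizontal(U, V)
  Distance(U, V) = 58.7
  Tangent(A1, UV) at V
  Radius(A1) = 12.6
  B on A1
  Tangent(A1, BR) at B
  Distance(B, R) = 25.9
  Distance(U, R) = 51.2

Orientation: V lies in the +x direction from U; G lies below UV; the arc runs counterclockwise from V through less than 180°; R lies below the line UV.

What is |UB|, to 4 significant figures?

47.51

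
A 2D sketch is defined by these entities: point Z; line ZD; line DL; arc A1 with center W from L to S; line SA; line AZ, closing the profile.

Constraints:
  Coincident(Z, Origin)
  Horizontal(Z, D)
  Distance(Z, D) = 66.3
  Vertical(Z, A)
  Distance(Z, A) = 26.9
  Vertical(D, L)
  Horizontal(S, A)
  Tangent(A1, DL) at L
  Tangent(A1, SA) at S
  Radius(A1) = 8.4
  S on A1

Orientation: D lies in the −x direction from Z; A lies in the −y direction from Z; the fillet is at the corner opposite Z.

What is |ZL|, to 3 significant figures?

68.8

Z is at the origin; Z and D share the same y with |ZD| = 66.3 and D on the −x side, so D = (-66.3, 0.00). Z and A share the same x with |ZA| = 26.9 and A on the −y side, so A = (0.00, -26.9). The virtual corner opposite Z is at (-66.3, -26.9). A1 meets DL tangentially, so WL is at right angles to DL and since A1 is tangent to SA there, WS ⟂ SA, with radius 8.4, so the center W sits 8.4 in from both sides at W = (-57.9, -18.5). That places the tangent points at L = (-66.3, -18.5) on DL and S = (-57.9, -26.9) on SA. Then |ZL| = |L − Z| = 68.8.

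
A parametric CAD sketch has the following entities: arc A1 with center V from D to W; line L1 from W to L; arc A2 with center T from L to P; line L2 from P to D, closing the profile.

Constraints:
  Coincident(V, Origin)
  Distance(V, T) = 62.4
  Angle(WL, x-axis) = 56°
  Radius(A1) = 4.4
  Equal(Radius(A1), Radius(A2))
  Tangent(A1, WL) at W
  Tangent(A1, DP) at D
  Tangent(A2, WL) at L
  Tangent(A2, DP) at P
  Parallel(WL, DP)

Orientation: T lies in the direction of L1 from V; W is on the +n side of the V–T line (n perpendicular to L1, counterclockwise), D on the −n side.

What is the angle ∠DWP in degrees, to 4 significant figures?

81.97°

The slot axis is L1's direction at 56.0°, so u = (cos 56.0°, sin 56.0°) = (0.5592, 0.8290) and n = (−sin 56.0°, cos 56.0°) = (-0.8290, 0.5592). V is at the origin and T lies 62.4 along u from V, so T = 62.4·u = (34.89, 51.73). Tangency of A1 to both parallel lines with radius 4.4 puts W and D at V ± 4.4·n: W = (-3.648, 2.460), D = (3.648, -2.460). Equal radii place L and P the same way about T: L = T + 4.4·n = (31.25, 54.19), P = T − 4.4·n = (38.54, 49.27). Then cos ∠DWP = WD·WP / (|WD||WP|), giving 81.97°.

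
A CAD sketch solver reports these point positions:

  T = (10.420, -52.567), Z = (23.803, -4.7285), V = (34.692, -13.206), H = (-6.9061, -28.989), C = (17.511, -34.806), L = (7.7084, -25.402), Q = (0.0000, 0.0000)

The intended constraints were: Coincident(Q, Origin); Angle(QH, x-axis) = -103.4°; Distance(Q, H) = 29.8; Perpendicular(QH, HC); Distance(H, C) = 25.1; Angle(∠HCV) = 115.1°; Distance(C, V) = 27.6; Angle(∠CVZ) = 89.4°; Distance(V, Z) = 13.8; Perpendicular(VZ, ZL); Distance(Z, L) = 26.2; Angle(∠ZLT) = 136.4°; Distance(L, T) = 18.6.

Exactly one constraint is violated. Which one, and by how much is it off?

Distance(L, T) = 18.6 — off by 8.70.

Q = (0.00, 0.00) ✓; QH at -103.4° ✓; |QH| = 29.80 ✓; ∠(QH, HC) = 90.00° ✓; |HC| = 25.10 ✓; ∠HCV = 115.1° ✓; |CV| = 27.60 ✓; ∠CVZ = 89.40° ✓; |VZ| = 13.80 ✓; ∠(VZ, ZL) = 90.00° ✓; |ZL| = 26.20 ✓; ∠ZLT = 136.4° ✓; |LT| = 27.30 ✗.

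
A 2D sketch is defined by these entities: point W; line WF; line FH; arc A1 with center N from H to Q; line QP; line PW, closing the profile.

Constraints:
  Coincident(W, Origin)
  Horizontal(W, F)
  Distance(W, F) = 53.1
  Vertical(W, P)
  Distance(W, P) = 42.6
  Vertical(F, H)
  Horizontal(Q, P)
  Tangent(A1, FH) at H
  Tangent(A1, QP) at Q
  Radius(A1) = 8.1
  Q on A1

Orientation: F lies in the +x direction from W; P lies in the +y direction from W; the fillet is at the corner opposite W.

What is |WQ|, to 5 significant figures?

61.966

W is at the origin; WF is horizontal with |WF| = 53.1 and F on the +x side, so F = (53.100, 0.0000). W and P share the same x with |WP| = 42.6 and P on the +y side, so P = (0.0000, 42.600). The virtual corner opposite W is at (53.100, 42.600). The tangent condition forces NH to be normal to FH and tangency of A1 to QP means the radius NQ is perpendicular to QP, with radius 8.1, so the center N sits 8.1 in from both sides at N = (45.000, 34.500). That places the tangent points at H = (53.100, 34.500) on FH and Q = (45.000, 42.600) on QP. Then |WQ| = |Q − W| = 61.966.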